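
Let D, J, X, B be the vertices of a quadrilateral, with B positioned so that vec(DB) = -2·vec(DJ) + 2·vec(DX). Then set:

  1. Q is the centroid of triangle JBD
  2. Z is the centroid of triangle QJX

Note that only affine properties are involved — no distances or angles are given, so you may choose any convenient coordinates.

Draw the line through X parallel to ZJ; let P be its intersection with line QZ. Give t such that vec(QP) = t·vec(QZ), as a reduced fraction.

t = 2

Work in coordinates with D = (0, 0), J = (1, 0), X = (0, 1), B = (-2, 2).
1. Q is the centroid of triangle JBD ⇒ Q = (-1/3, 2/3)
2. Z is the centroid of triangle QJX ⇒ Z = (2/9, 5/9)
through X parallel to ZJ: direction (7/9, -5/9); meets QZ at P = (7/9, 4/9)
P = Q + t·(Z−Q) with t = 2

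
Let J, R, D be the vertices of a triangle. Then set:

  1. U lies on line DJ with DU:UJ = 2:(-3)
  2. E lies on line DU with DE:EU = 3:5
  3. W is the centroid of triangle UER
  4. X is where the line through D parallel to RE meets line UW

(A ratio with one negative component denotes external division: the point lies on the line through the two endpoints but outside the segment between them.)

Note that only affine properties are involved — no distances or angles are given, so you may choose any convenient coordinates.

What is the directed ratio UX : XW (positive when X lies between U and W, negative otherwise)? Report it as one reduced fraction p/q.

UX:XW = -12/7

Assign J = (0, 0), R = (1, 0), D = (0, 1) — the answer is frame-independent, so this choice is without loss of generality.
1. U lies on line DJ with DU:UJ = 2:(-3) ⇒ U = (0, 3)
2. E lies on line DU with DE:EU = 3:5 ⇒ E = (0, 7/4)
3. W is the centroid of triangle UER ⇒ W = (1/3, 19/12)
4. X is where the line through D parallel to RE meets line UW ⇒ X = (4/5, -2/5)
X = U + t·(W−U) with t = 12/5, so UX:XW = t:(1−t) = 12/5:-7/5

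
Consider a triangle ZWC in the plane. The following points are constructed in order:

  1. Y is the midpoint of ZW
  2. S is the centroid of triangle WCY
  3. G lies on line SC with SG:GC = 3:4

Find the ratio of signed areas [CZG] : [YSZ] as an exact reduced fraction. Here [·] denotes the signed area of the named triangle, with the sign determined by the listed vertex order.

[CZG]:[YSZ] = 12/7

Choose coordinates Z = (0, 0), W = (1, 0), C = (0, 1).
1. Y is the midpoint of ZW ⇒ Y = (1/2, 0)
2. S is the centroid of triangle WCY ⇒ S = (1/2, 1/3)
3. G lies on line SC with SG:GC = 3:4 ⇒ G = (2/7, 13/21)
2·[CZG] = 2/7, 2·[YSZ] = 1/6
[CZG]:[YSZ] = 2/7:1/6 = 12/7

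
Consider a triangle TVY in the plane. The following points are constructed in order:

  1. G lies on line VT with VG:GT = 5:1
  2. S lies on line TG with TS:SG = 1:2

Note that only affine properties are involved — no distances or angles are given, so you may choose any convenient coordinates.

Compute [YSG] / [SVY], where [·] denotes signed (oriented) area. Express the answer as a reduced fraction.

Set T = (0, 0), V = (1, 0), Y = (0, 1); any affine frame gives the same invariant.
1. G lies on line VT with VG:GT = 5:1 ⇒ G = (1/6, 0)
2. S lies on line TG with TS:SG = 1:2 ⇒ S = (1/18, 0)
2·[YSG] = 1/9, 2·[SVY] = 17/18
[YSG]:[SVY] = 1/9:17/18 = 2/17

[YSG]:[SVY] = 2/17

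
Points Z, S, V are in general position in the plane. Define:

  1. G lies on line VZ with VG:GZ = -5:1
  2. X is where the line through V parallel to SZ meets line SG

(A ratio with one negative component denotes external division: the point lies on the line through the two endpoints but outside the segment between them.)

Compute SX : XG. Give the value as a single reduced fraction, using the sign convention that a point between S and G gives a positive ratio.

Assign Z = (0, 0), S = (1, 0), V = (0, 1) — the answer is frame-independent, so this choice is without loss of generality.
1. G lies on line VZ with VG:GZ = -5:1 ⇒ G = (0, -1/4)
2. X is where the line through V parallel to SZ meets line SG ⇒ X = (5, 1)
X = S + t·(G−S) with t = -4, so SX:XG = t:(1−t) = -4:5

SX:XG = -4/5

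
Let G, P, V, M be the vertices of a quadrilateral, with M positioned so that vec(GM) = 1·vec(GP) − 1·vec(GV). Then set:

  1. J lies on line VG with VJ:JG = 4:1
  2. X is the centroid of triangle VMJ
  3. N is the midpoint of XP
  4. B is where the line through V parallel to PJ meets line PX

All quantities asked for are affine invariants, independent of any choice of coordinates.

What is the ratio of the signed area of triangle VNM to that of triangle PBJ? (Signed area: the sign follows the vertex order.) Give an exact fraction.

Set G = (0, 0), P = (1, 0), V = (0, 1), M = (1, -1); any affine frame gives the same invariant.
1. J lies on line VG with VJ:JG = 4:1 ⇒ J = (0, 1/5)
2. X is the centroid of triangle VMJ ⇒ X = (1/3, 1/15)
3. N is the midpoint of XP ⇒ N = (2/3, 1/30)
4. B is where the line through V parallel to PJ meets line PX ⇒ B = (9, -4/5)
2·[VNM] = -11/30, 2·[PBJ] = 4/5
[VNM]:[PBJ] = -11/30:4/5 = -11/24

[VNM]:[PBJ] = -11/24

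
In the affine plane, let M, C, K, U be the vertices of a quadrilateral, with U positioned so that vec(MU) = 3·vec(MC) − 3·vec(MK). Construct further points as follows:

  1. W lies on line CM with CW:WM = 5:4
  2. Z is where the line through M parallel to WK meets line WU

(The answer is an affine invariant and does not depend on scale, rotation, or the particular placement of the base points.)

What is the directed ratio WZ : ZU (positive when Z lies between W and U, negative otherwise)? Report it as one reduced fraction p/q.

WZ:ZU = -4/15

Assign M = (0, 0), C = (1, 0), K = (0, 1), U = (3, -3) — the answer is frame-independent, so this choice is without loss of generality.
1. W lies on line CM with CW:WM = 5:4 ⇒ W = (4/9, 0)
2. Z is where the line through M parallel to WK meets line WU ⇒ Z = (-16/33, 12/11)
Z = W + t·(U−W) with t = -4/11, so WZ:ZU = t:(1−t) = -4/11:15/11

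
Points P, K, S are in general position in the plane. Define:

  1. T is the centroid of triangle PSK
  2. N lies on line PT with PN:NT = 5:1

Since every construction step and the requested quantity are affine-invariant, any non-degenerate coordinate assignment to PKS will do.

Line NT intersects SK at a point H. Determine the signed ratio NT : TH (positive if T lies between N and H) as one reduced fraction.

NT:TH = 1/3

Set P = (0, 0), K = (1, 0), S = (0, 1); any affine frame gives the same invariant.
1. T is the centroid of triangle PSK ⇒ T = (1/3, 1/3)
2. N lies on line PT with PN:NT = 5:1 ⇒ N = (5/18, 5/18)
line NT meets SK at H = (1/2, 1/2)
T = N + t·(H−N) with t = 1/4, so NT:TH = 1/4:3/4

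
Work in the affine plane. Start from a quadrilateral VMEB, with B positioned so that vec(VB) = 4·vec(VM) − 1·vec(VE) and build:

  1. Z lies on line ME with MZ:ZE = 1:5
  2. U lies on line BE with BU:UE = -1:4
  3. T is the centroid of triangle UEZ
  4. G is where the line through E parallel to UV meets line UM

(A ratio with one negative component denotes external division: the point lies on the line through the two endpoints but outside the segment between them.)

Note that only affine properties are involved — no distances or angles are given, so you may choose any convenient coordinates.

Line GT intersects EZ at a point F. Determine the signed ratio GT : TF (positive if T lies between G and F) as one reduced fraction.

GT:TF = -38/5

Set V = (0, 0), M = (1, 0), E = (0, 1), B = (4, -1); any affine frame gives the same invariant.
1. Z lies on line ME with MZ:ZE = 1:5 ⇒ Z = (5/6, 1/6)
2. U lies on line BE with BU:UE = -1:4 ⇒ U = (16/3, -5/3)
3. T is the centroid of triangle UEZ ⇒ T = (37/18, -1/6)
4. G is where the line through E parallel to UV meets line UM ⇒ G = (-128/15, 11/3)
line GT meets EZ at F = (151/228, 77/228)
T = G + t·(F−G) with t = 38/33, so GT:TF = 38/33:-5/33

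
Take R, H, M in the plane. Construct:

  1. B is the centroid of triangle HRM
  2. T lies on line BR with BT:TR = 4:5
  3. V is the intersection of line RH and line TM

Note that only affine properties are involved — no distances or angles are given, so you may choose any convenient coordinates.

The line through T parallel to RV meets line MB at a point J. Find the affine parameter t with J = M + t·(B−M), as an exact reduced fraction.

Set R = (0, 0), H = (1, 0), M = (0, 1); any affine frame gives the same invariant.
1. B is the centroid of triangle HRM ⇒ B = (1/3, 1/3)
2. T lies on line BR with BT:TR = 4:5 ⇒ T = (5/27, 5/27)
3. V is the intersection of line RH and line TM ⇒ V = (5/22, 0)
through T parallel to RV: direction (5/22, 0); meets MB at J = (11/27, 5/27)
J = M + t·(B−M) with t = 11/9

t = 11/9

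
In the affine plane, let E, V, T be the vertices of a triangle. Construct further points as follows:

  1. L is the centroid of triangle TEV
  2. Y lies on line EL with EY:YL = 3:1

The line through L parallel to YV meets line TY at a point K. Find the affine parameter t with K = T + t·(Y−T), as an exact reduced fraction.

Set E = (0, 0), V = (1, 0), T = (0, 1); any affine frame gives the same invariant.
1. L is the centroid of triangle TEV ⇒ L = (1/3, 1/3)
2. Y lies on line EL with EY:YL = 3:1 ⇒ Y = (1/4, 1/4)
through L parallel to YV: direction (3/4, -1/4); meets TY at K = (5/24, 3/8)
K = T + t·(Y−T) with t = 5/6

t = 5/6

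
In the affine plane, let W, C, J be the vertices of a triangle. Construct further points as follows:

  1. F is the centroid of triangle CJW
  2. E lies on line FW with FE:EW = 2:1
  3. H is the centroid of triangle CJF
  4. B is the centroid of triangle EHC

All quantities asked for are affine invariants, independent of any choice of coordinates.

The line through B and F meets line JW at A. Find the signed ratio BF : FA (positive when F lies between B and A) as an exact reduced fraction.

Work in coordinates with W = (0, 0), C = (1, 0), J = (0, 1).
1. F is the centroid of triangle CJW ⇒ F = (1/3, 1/3)
2. E lies on line FW with FE:EW = 2:1 ⇒ E = (1/9, 1/9)
3. H is the centroid of triangle CJF ⇒ H = (4/9, 4/9)
4. B is the centroid of triangle EHC ⇒ B = (14/27, 5/27)
line BF meets JW at A = (0, 3/5)
F = B + t·(A−B) with t = 5/14, so BF:FA = 5/14:9/14

BF:FA = 5/9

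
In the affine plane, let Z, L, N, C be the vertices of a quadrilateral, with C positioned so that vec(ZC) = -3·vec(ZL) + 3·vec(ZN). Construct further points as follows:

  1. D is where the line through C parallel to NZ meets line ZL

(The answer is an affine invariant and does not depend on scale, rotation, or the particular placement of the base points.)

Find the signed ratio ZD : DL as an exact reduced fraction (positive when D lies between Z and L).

Work in coordinates with Z = (0, 0), L = (1, 0), N = (0, 1), C = (-3, 3).
1. D is where the line through C parallel to NZ meets line ZL ⇒ D = (-3, 0)
D = Z + t·(L−Z) with t = -3, so ZD:DL = t:(1−t) = -3:4

ZD:DL = -3/4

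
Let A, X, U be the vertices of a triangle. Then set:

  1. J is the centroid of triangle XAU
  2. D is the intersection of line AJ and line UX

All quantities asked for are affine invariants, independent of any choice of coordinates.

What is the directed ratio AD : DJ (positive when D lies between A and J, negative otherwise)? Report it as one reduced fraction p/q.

Assign A = (0, 0), X = (1, 0), U = (0, 1) — the answer is frame-independent, so this choice is without loss of generality.
1. J is the centroid of triangle XAU ⇒ J = (1/3, 1/3)
2. D is the intersection of line AJ and line UX ⇒ D = (1/2, 1/2)
D = A + t·(J−A) with t = 3/2, so AD:DJ = t:(1−t) = 3/2:-1/2

AD:DJ = -3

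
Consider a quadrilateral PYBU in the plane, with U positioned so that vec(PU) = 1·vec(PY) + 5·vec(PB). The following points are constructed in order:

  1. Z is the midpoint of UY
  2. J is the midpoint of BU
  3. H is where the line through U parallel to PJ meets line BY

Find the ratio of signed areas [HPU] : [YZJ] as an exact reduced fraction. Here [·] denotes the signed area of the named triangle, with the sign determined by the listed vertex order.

[HPU]:[YZJ] = -4/7

Work in coordinates with P = (0, 0), Y = (1, 0), B = (0, 1), U = (1, 5).
1. Z is the midpoint of UY ⇒ Z = (1, 5/2)
2. J is the midpoint of BU ⇒ J = (1/2, 3)
3. H is where the line through U parallel to PJ meets line BY ⇒ H = (2/7, 5/7)
2·[HPU] = -5/7, 2·[YZJ] = 5/4
[HPU]:[YZJ] = -5/7:5/4 = -4/7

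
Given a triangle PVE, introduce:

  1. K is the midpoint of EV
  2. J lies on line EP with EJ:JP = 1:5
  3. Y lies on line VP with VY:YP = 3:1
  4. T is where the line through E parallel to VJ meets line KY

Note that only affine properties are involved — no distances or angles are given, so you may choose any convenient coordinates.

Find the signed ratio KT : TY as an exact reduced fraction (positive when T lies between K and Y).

Assign P = (0, 0), V = (1, 0), E = (0, 1) — the answer is frame-independent, so this choice is without loss of generality.
1. K is the midpoint of EV ⇒ K = (1/2, 1/2)
2. J lies on line EP with EJ:JP = 1:5 ⇒ J = (0, 5/6)
3. Y lies on line VP with VY:YP = 3:1 ⇒ Y = (1/4, 0)
4. T is where the line through E parallel to VJ meets line KY ⇒ T = (9/17, 19/34)
T = K + t·(Y−K) with t = -2/17, so KT:TY = t:(1−t) = -2/17:19/17

KT:TY = -2/19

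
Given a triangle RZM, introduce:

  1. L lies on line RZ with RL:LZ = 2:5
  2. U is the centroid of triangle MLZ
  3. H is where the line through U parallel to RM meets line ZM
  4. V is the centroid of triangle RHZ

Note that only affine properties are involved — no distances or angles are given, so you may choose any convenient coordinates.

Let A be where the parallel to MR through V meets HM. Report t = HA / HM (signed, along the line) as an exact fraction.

Set R = (0, 0), Z = (1, 0), M = (0, 1); any affine frame gives the same invariant.
1. L lies on line RZ with RL:LZ = 2:5 ⇒ L = (2/7, 0)
2. U is the centroid of triangle MLZ ⇒ U = (3/7, 1/3)
3. H is where the line through U parallel to RM meets line ZM ⇒ H = (3/7, 4/7)
4. V is the centroid of triangle RHZ ⇒ V = (10/21, 4/21)
through V parallel to MR: direction (0, -1); meets HM at A = (10/21, 11/21)
A = H + t·(M−H) with t = -1/9

t = -1/9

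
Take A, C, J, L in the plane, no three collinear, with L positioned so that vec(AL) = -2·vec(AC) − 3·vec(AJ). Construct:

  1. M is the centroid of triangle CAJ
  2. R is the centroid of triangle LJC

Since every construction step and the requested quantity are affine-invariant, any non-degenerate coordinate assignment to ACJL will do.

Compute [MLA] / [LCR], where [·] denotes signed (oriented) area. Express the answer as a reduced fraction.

Work in coordinates with A = (0, 0), C = (1, 0), J = (0, 1), L = (-2, -3).
1. M is the centroid of triangle CAJ ⇒ M = (1/3, 1/3)
2. R is the centroid of triangle LJC ⇒ R = (-1/3, -2/3)
2·[MLA] = -1/3, 2·[LCR] = 2
[MLA]:[LCR] = -1/3:2 = -1/6

[MLA]:[LCR] = -1/6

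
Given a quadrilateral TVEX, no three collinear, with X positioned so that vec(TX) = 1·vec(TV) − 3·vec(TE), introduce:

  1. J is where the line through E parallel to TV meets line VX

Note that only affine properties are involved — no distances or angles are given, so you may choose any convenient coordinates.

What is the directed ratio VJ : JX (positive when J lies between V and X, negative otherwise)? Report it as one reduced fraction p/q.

Choose coordinates T = (0, 0), V = (1, 0), E = (0, 1), X = (1, -3).
1. J is where the line through E parallel to TV meets line VX ⇒ J = (1, 1)
J = V + t·(X−V) with t = -1/3, so VJ:JX = t:(1−t) = -1/3:4/3

VJ:JX = -1/4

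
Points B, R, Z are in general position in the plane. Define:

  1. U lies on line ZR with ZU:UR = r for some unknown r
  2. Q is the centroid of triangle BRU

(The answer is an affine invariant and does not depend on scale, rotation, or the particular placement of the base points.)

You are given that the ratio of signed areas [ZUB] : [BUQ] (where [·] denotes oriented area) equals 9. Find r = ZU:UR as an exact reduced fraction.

Choose coordinates B = (0, 0), R = (1, 0), Z = (0, 1).
1. With ZU:UR = r, write λ = r/(r+1) so U = Z + λ·(R−Z); U is affine-linear in λ
2. Q is the centroid of triangle BRU ⇒ Q is an affine combination of earlier points and hence also affine-linear in λ
Every point depending on U is an affine combination of U and λ-independent points, so each such coordinate is linear in λ; the λ² term in each signed area is a multiple of (R−Z)×(R−Z) = 0, so 2·[ZUB] and 2·[BUQ] are each linear in λ. Evaluating at λ=0 and λ=1:
  2·[ZUB] = −λ,   2·[BUQ] = 1/3·λ − 1/3
So [ZUB]:[BUQ] = (−λ) / (1/3·λ − 1/3). Setting this equal to 9:
  −λ = 9·(1/3·λ − 1/3)  ⇒  λ = 3/4
Then r = λ/(1−λ) = (3/4)/(1/4) = 3. Check: with r = 3, U = (3/4, 1/4) and [ZUB]:[BUQ] = 9 as required.

r = 3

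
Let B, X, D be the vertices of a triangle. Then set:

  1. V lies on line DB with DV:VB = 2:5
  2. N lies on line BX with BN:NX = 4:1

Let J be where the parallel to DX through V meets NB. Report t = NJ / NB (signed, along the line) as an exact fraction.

Assign B = (0, 0), X = (1, 0), D = (0, 1) — the answer is frame-independent, so this choice is without loss of generality.
1. V lies on line DB with DV:VB = 2:5 ⇒ V = (0, 5/7)
2. N lies on line BX with BN:NX = 4:1 ⇒ N = (4/5, 0)
through V parallel to DX: direction (1, -1); meets NB at J = (5/7, 0)
J = N + t·(B−N) with t = 3/28

t = 3/28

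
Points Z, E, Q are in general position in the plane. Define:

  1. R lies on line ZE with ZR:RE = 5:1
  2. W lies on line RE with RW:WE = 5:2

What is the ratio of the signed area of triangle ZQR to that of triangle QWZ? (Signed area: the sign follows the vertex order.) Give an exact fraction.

Choose coordinates Z = (0, 0), E = (1, 0), Q = (0, 1).
1. R lies on line ZE with ZR:RE = 5:1 ⇒ R = (5/6, 0)
2. W lies on line RE with RW:WE = 5:2 ⇒ W = (20/21, 0)
2·[ZQR] = -5/6, 2·[QWZ] = -20/21
[ZQR]:[QWZ] = -5/6:-20/21 = 7/8

[ZQR]:[QWZ] = 7/8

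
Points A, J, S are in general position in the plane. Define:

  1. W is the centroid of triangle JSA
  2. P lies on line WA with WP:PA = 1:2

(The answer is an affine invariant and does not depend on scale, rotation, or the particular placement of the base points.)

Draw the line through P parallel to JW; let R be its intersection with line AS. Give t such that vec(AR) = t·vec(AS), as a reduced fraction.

t = 1/3

Choose coordinates A = (0, 0), J = (1, 0), S = (0, 1).
1. W is the centroid of triangle JSA ⇒ W = (1/3, 1/3)
2. P lies on line WA with WP:PA = 1:2 ⇒ P = (2/9, 2/9)
through P parallel to JW: direction (-2/3, 1/3); meets AS at R = (0, 1/3)
R = A + t·(S−A) with t = 1/3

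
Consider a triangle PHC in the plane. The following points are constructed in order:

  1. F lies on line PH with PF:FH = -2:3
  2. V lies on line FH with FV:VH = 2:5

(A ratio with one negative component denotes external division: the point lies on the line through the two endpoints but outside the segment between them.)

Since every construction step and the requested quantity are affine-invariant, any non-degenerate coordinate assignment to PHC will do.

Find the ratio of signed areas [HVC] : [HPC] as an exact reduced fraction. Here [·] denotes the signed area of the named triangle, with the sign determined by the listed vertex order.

Choose coordinates P = (0, 0), H = (1, 0), C = (0, 1).
1. F lies on line PH with PF:FH = -2:3 ⇒ F = (-2, 0)
2. V lies on line FH with FV:VH = 2:5 ⇒ V = (-8/7, 0)
2·[HVC] = -15/7, 2·[HPC] = -1
[HVC]:[HPC] = -15/7:-1 = 15/7

[HVC]:[HPC] = 15/7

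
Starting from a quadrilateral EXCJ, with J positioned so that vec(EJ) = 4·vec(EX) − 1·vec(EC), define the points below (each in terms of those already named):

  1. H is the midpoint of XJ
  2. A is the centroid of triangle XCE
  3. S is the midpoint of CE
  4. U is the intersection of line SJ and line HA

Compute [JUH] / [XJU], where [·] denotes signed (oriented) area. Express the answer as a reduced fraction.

[JUH]:[XJU] = 1/2

Choose coordinates E = (0, 0), X = (1, 0), C = (0, 1), J = (4, -1).
1. H is the midpoint of XJ ⇒ H = (5/2, -1/2)
2. A is the centroid of triangle XCE ⇒ A = (1/3, 1/3)
3. S is the midpoint of CE ⇒ S = (0, 1/2)
4. U is the intersection of line SJ and line HA ⇒ U = (-4, 2)
2·[JUH] = 1/2, 2·[XJU] = 1
[JUH]:[XJU] = 1/2:1 = 1/2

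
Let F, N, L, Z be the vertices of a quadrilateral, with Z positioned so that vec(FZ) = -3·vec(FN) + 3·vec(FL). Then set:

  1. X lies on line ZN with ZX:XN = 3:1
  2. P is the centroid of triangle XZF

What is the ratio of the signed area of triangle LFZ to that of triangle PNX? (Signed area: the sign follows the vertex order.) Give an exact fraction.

Choose coordinates F = (0, 0), N = (1, 0), L = (0, 1), Z = (-3, 3).
1. X lies on line ZN with ZX:XN = 3:1 ⇒ X = (0, 3/4)
2. P is the centroid of triangle XZF ⇒ P = (-1, 5/4)
2·[LFZ] = -3, 2·[PNX] = 1/4
[LFZ]:[PNX] = -3:1/4 = -12

[LFZ]:[PNX] = -12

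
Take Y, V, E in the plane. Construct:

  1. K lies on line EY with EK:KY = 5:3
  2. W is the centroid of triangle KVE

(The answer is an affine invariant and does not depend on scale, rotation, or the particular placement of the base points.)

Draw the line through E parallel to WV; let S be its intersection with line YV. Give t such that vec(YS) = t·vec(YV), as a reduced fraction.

t = 16/11

Set Y = (0, 0), V = (1, 0), E = (0, 1); any affine frame gives the same invariant.
1. K lies on line EY with EK:KY = 5:3 ⇒ K = (0, 3/8)
2. W is the centroid of triangle KVE ⇒ W = (1/3, 11/24)
through E parallel to WV: direction (2/3, -11/24); meets YV at S = (16/11, 0)
S = Y + t·(V−Y) with t = 16/11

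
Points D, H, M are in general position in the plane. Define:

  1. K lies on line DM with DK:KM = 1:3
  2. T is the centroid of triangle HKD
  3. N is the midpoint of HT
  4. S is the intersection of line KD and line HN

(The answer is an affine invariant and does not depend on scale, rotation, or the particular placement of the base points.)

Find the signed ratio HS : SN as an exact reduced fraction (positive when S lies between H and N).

Set D = (0, 0), H = (1, 0), M = (0, 1); any affine frame gives the same invariant.
1. K lies on line DM with DK:KM = 1:3 ⇒ K = (0, 1/4)
2. T is the centroid of triangle HKD ⇒ T = (1/3, 1/12)
3. N is the midpoint of HT ⇒ N = (2/3, 1/24)
4. S is the intersection of line KD and line HN ⇒ S = (0, 1/8)
S = H + t·(N−H) with t = 3, so HS:SN = t:(1−t) = 3:-2

HS:SN = -3/2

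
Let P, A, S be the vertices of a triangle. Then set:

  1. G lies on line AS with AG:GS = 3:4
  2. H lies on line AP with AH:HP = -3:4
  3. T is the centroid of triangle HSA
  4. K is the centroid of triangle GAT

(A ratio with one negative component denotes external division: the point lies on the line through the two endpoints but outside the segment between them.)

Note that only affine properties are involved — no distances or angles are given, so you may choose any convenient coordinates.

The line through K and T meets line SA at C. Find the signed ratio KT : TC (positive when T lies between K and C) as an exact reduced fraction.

Work in coordinates with P = (0, 0), A = (1, 0), S = (0, 1).
1. G lies on line AS with AG:GS = 3:4 ⇒ G = (4/7, 3/7)
2. H lies on line AP with AH:HP = -3:4 ⇒ H = (4, 0)
3. T is the centroid of triangle HSA ⇒ T = (5/3, 1/3)
4. K is the centroid of triangle GAT ⇒ K = (68/63, 16/63)
line KT meets SA at C = (11/14, 3/14)
T = K + t·(C−K) with t = -2, so KT:TC = -2:3

KT:TC = -2/3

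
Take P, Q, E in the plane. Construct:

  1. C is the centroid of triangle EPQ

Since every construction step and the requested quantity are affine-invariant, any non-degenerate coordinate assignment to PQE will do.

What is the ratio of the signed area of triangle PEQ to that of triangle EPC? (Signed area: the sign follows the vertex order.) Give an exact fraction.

[PEQ]:[EPC] = -3

Choose coordinates P = (0, 0), Q = (1, 0), E = (0, 1).
1. C is the centroid of triangle EPQ ⇒ C = (1/3, 1/3)
2·[PEQ] = -1, 2·[EPC] = 1/3
[PEQ]:[EPC] = -1:1/3 = -3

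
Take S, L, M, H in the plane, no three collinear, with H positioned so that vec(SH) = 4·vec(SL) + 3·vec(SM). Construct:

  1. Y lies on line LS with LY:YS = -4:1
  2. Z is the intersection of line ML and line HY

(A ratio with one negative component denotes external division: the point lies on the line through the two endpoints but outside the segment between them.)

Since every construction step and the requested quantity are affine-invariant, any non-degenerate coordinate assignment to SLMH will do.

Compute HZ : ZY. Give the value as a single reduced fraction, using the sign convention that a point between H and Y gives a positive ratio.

Set S = (0, 0), L = (1, 0), M = (0, 1), H = (4, 3); any affine frame gives the same invariant.
1. Y lies on line LS with LY:YS = -4:1 ⇒ Y = (-1/3, 0)
2. Z is the intersection of line ML and line HY ⇒ Z = (5/11, 6/11)
Z = H + t·(Y−H) with t = 9/11, so HZ:ZY = t:(1−t) = 9/11:2/11

HZ:ZY = 9/2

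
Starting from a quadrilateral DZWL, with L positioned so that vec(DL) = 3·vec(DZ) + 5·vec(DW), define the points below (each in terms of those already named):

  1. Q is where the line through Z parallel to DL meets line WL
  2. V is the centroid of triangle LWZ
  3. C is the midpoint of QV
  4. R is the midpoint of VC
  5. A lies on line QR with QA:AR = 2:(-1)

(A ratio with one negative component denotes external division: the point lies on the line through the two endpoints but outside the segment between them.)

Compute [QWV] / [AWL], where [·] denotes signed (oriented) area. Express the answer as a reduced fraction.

Work in coordinates with D = (0, 0), Z = (1, 0), W = (0, 1), L = (3, 5).
1. Q is where the line through Z parallel to DL meets line WL ⇒ Q = (8, 35/3)
2. V is the centroid of triangle LWZ ⇒ V = (4/3, 2)
3. C is the midpoint of QV ⇒ C = (14/3, 41/6)
4. R is the midpoint of VC ⇒ R = (3, 53/12)
5. A lies on line QR with QA:AR = 2:(-1) ⇒ A = (-2, -17/6)
2·[QWV] = 56/9, 2·[AWL] = -7/2
[QWV]:[AWL] = 56/9:-7/2 = -16/9

[QWV]:[AWL] = -16/9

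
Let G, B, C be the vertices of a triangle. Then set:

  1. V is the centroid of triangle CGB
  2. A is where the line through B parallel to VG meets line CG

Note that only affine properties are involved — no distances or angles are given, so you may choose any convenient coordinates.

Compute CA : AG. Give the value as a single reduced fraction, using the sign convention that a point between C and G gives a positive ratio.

CA:AG = -2

Set G = (0, 0), B = (1, 0), C = (0, 1); any affine frame gives the same invariant.
1. V is the centroid of triangle CGB ⇒ V = (1/3, 1/3)
2. A is where the line through B parallel to VG meets line CG ⇒ A = (0, -1)
A = C + t·(G−C) with t = 2, so CA:AG = t:(1−t) = 2:-1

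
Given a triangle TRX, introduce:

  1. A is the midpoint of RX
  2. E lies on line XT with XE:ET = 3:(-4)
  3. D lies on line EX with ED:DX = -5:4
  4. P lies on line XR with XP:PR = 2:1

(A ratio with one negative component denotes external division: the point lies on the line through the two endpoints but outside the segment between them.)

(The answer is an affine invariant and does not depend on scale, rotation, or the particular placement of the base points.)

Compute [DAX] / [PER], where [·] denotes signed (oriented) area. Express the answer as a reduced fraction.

[DAX]:[PER] = -6

Choose coordinates T = (0, 0), R = (1, 0), X = (0, 1).
1. A is the midpoint of RX ⇒ A = (1/2, 1/2)
2. E lies on line XT with XE:ET = 3:(-4) ⇒ E = (0, 4)
3. D lies on line EX with ED:DX = -5:4 ⇒ D = (0, -11)
4. P lies on line XR with XP:PR = 2:1 ⇒ P = (2/3, 1/3)
2·[DAX] = 6, 2·[PER] = -1
[DAX]:[PER] = 6:-1 = -6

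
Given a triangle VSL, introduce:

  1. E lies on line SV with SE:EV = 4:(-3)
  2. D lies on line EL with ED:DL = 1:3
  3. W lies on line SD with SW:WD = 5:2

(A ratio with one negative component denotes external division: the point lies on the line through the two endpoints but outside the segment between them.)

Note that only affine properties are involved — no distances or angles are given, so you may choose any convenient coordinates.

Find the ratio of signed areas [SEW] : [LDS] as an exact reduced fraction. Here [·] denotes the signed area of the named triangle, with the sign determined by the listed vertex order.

[SEW]:[LDS] = -5/21

Choose coordinates V = (0, 0), S = (1, 0), L = (0, 1).
1. E lies on line SV with SE:EV = 4:(-3) ⇒ E = (-3, 0)
2. D lies on line EL with ED:DL = 1:3 ⇒ D = (-9/4, 1/4)
3. W lies on line SD with SW:WD = 5:2 ⇒ W = (-37/28, 5/28)
2·[SEW] = -5/7, 2·[LDS] = 3
[SEW]:[LDS] = -5/7:3 = -5/21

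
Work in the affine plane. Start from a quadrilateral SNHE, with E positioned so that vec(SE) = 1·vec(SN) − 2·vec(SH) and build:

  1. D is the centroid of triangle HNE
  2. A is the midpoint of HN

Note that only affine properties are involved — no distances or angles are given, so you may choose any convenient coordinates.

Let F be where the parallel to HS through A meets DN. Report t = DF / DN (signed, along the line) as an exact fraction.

Work in coordinates with S = (0, 0), N = (1, 0), H = (0, 1), E = (1, -2).
1. D is the centroid of triangle HNE ⇒ D = (2/3, -1/3)
2. A is the midpoint of HN ⇒ A = (1/2, 1/2)
through A parallel to HS: direction (0, -1); meets DN at F = (1/2, -1/2)
F = D + t·(N−D) with t = -1/2

t = -1/2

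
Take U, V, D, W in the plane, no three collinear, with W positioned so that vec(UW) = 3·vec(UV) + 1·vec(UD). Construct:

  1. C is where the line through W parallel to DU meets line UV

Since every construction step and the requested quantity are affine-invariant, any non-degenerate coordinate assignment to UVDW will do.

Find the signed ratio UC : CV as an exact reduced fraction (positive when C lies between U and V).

Choose coordinates U = (0, 0), V = (1, 0), D = (0, 1), W = (3, 1).
1. C is where the line through W parallel to DU meets line UV ⇒ C = (3, 0)
C = U + t·(V−U) with t = 3, so UC:CV = t:(1−t) = 3:-2

UC:CV = -3/2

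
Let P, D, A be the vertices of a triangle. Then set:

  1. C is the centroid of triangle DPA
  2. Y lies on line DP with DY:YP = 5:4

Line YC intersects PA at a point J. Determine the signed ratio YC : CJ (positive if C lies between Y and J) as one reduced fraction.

YC:CJ = 1/3

Work in coordinates with P = (0, 0), D = (1, 0), A = (0, 1).
1. C is the centroid of triangle DPA ⇒ C = (1/3, 1/3)
2. Y lies on line DP with DY:YP = 5:4 ⇒ Y = (4/9, 0)
line YC meets PA at J = (0, 4/3)
C = Y + t·(J−Y) with t = 1/4, so YC:CJ = 1/4:3/4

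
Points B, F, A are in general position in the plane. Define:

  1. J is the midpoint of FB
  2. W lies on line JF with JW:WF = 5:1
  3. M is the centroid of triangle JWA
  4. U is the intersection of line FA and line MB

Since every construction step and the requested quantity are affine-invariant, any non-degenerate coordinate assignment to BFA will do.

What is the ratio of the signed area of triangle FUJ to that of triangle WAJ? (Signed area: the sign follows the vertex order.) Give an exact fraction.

Work in coordinates with B = (0, 0), F = (1, 0), A = (0, 1).
1. J is the midpoint of FB ⇒ J = (1/2, 0)
2. W lies on line JF with JW:WF = 5:1 ⇒ W = (11/12, 0)
3. M is the centroid of triangle JWA ⇒ M = (17/36, 1/3)
4. U is the intersection of line FA and line MB ⇒ U = (17/29, 12/29)
2·[FUJ] = 6/29, 2·[WAJ] = 5/12
[FUJ]:[WAJ] = 6/29:5/12 = 72/145

[FUJ]:[WAJ] = 72/145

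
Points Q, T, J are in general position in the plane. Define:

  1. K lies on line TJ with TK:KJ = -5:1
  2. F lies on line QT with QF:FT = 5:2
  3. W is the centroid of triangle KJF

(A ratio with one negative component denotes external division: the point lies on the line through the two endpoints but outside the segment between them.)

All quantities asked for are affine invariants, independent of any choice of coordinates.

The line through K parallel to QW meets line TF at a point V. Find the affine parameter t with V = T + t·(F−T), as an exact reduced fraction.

Choose coordinates Q = (0, 0), T = (1, 0), J = (0, 1).
1. K lies on line TJ with TK:KJ = -5:1 ⇒ K = (-1/4, 5/4)
2. F lies on line QT with QF:FT = 5:2 ⇒ F = (5/7, 0)
3. W is the centroid of triangle KJF ⇒ W = (13/84, 3/4)
through K parallel to QW: direction (13/84, 3/4); meets TF at V = (-32/63, 0)
V = T + t·(F−T) with t = 95/18

t = 95/18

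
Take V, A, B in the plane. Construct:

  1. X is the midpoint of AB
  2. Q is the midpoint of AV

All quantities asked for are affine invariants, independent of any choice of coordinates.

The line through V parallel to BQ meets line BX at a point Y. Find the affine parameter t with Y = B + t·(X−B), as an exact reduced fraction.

t = -2

Choose coordinates V = (0, 0), A = (1, 0), B = (0, 1).
1. X is the midpoint of AB ⇒ X = (1/2, 1/2)
2. Q is the midpoint of AV ⇒ Q = (1/2, 0)
through V parallel to BQ: direction (1/2, -1); meets BX at Y = (-1, 2)
Y = B + t·(X−B) with t = -2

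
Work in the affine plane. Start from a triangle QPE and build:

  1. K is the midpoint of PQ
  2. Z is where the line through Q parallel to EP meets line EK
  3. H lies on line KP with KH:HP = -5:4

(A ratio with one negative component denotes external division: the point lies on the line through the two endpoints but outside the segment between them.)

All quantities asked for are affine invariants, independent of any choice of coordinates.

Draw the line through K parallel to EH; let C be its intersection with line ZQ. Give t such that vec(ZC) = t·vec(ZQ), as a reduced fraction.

t = 5/4

Set Q = (0, 0), P = (1, 0), E = (0, 1); any affine frame gives the same invariant.
1. K is the midpoint of PQ ⇒ K = (1/2, 0)
2. Z is where the line through Q parallel to EP meets line EK ⇒ Z = (1, -1)
3. H lies on line KP with KH:HP = -5:4 ⇒ H = (3, 0)
through K parallel to EH: direction (3, -1); meets ZQ at C = (-1/4, 1/4)
C = Z + t·(Q−Z) with t = 5/4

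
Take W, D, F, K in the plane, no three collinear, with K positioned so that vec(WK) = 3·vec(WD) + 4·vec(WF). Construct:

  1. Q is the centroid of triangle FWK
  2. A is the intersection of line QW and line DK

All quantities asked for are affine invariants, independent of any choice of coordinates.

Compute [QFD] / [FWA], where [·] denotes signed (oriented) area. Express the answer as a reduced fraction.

Choose coordinates W = (0, 0), D = (1, 0), F = (0, 1), K = (3, 4).
1. Q is the centroid of triangle FWK ⇒ Q = (1, 5/3)
2. A is the intersection of line QW and line DK ⇒ A = (6, 10)
2·[QFD] = 5/3, 2·[FWA] = 6
[QFD]:[FWA] = 5/3:6 = 5/18

[QFD]:[FWA] = 5/18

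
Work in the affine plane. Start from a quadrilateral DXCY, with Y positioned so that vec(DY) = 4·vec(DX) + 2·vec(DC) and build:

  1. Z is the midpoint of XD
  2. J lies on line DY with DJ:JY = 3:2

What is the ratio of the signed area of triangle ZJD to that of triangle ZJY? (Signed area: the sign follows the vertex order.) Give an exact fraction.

Set D = (0, 0), X = (1, 0), C = (0, 1), Y = (4, 2); any affine frame gives the same invariant.
1. Z is the midpoint of XD ⇒ Z = (1/2, 0)
2. J lies on line DY with DJ:JY = 3:2 ⇒ J = (12/5, 6/5)
2·[ZJD] = 3/5, 2·[ZJY] = -2/5
[ZJD]:[ZJY] = 3/5:-2/5 = -3/2

[ZJD]:[ZJY] = -3/2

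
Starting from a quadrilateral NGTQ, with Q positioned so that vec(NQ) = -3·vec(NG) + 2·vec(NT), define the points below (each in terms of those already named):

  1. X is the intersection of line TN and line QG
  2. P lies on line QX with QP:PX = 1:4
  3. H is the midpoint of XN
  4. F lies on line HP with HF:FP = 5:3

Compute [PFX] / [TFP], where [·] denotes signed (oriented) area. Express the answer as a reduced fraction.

Assign N = (0, 0), G = (1, 0), T = (0, 1), Q = (-3, 2) — the answer is frame-independent, so this choice is without loss of generality.
1. X is the intersection of line TN and line QG ⇒ X = (0, 1/2)
2. P lies on line QX with QP:PX = 1:4 ⇒ P = (-12/5, 17/10)
3. H is the midpoint of XN ⇒ H = (0, 1/4)
4. F lies on line HP with HF:FP = 5:3 ⇒ F = (-3/2, 37/32)
2·[PFX] = 9/40, 2·[TFP] = -27/40
[PFX]:[TFP] = 9/40:-27/40 = -1/3

[PFX]:[TFP] = -1/3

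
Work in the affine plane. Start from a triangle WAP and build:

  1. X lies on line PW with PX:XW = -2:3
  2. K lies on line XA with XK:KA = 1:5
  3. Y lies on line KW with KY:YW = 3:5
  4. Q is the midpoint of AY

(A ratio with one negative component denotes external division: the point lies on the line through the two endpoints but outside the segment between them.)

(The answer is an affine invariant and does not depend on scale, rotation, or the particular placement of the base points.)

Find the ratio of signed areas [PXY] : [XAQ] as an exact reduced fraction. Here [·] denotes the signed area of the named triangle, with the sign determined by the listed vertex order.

Choose coordinates W = (0, 0), A = (1, 0), P = (0, 1).
1. X lies on line PW with PX:XW = -2:3 ⇒ X = (0, 3)
2. K lies on line XA with XK:KA = 1:5 ⇒ K = (1/6, 5/2)
3. Y lies on line KW with KY:YW = 3:5 ⇒ Y = (5/48, 25/16)
4. Q is the midpoint of AY ⇒ Q = (53/96, 25/32)
2·[PXY] = -5/24, 2·[XAQ] = -9/16
[PXY]:[XAQ] = -5/24:-9/16 = 10/27

[PXY]:[XAQ] = 10/27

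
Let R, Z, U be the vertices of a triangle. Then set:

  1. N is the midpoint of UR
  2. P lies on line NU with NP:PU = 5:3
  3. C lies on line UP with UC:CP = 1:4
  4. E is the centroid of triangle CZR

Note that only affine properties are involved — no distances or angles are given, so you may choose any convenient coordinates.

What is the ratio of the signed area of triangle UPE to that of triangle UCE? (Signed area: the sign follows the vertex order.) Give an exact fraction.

[UPE]:[UCE] = 5

Assign R = (0, 0), Z = (1, 0), U = (0, 1) — the answer is frame-independent, so this choice is without loss of generality.
1. N is the midpoint of UR ⇒ N = (0, 1/2)
2. P lies on line NU with NP:PU = 5:3 ⇒ P = (0, 13/16)
3. C lies on line UP with UC:CP = 1:4 ⇒ C = (0, 77/80)
4. E is the centroid of triangle CZR ⇒ E = (1/3, 77/240)
2·[UPE] = 1/16, 2·[UCE] = 1/80
[UPE]:[UCE] = 1/16:1/80 = 5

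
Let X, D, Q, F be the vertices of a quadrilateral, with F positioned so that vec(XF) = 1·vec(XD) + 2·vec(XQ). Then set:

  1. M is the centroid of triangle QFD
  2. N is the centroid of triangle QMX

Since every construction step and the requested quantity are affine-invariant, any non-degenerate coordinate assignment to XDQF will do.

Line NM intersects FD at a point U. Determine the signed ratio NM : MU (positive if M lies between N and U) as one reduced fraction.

Choose coordinates X = (0, 0), D = (1, 0), Q = (0, 1), F = (1, 2).
1. M is the centroid of triangle QFD ⇒ M = (2/3, 1)
2. N is the centroid of triangle QMX ⇒ N = (2/9, 2/3)
line NM meets FD at U = (1, 5/4)
M = N + t·(U−N) with t = 4/7, so NM:MU = 4/7:3/7

NM:MU = 4/3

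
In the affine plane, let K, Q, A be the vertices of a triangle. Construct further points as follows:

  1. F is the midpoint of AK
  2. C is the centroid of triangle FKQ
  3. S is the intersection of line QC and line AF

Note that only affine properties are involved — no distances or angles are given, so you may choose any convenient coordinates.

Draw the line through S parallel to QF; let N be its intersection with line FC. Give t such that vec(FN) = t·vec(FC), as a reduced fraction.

t = 3/2

Set K = (0, 0), Q = (1, 0), A = (0, 1); any affine frame gives the same invariant.
1. F is the midpoint of AK ⇒ F = (0, 1/2)
2. C is the centroid of triangle FKQ ⇒ C = (1/3, 1/6)
3. S is the intersection of line QC and line AF ⇒ S = (0, 1/4)
through S parallel to QF: direction (-1, 1/2); meets FC at N = (1/2, 0)
N = F + t·(C−F) with t = 3/2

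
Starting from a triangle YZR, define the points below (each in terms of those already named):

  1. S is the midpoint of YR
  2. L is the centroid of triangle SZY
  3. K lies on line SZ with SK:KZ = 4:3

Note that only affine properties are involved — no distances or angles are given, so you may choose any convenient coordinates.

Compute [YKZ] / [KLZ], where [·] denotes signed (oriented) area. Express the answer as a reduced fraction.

Choose coordinates Y = (0, 0), Z = (1, 0), R = (0, 1).
1. S is the midpoint of YR ⇒ S = (0, 1/2)
2. L is the centroid of triangle SZY ⇒ L = (1/3, 1/6)
3. K lies on line SZ with SK:KZ = 4:3 ⇒ K = (4/7, 3/14)
2·[YKZ] = -3/14, 2·[KLZ] = 1/14
[YKZ]:[KLZ] = -3/14:1/14 = -3

[YKZ]:[KLZ] = -3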